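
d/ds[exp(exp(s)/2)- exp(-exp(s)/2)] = (exp(s) + exp(s + exp(s)))*exp(-exp(s)/2)/2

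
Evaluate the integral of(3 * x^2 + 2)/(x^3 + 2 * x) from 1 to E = -log(6) + log(4*E + 2*exp(3))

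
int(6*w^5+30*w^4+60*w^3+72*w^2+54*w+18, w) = w^6 + 6*w^5 + 15*w^4 + 24*w^3 + 27*w^2 + 18*w + C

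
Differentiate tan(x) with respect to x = cos(x)^(-2)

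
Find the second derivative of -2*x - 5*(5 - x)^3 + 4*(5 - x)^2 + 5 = 30*x - 142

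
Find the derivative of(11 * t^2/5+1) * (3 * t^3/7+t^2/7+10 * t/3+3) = 33*t^4/7 + 44*t^3/35 + 163*t^2/7 + 472*t/35 + 10/3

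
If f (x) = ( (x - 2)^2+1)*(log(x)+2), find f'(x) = (2*x^2*log(x) + 5*x^2 - 4*x*log(x) - 12*x + 5)/x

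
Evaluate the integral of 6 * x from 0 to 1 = 3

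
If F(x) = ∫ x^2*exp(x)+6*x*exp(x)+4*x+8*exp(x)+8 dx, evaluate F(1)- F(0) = 6 + 9*E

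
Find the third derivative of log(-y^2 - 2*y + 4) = (4*y^3 + 12*y^2 + 72*y + 64)/(y^6 + 6*y^5 - 40*y^3 + 96*y - 64)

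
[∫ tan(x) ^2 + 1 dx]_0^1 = tan(1)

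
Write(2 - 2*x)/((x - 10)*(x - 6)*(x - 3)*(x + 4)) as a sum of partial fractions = -1/(98*(x + 4)) - 4/(147*(x - 3)) + 1/(12*(x - 6)) - 9/(196*(x - 10))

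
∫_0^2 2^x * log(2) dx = 3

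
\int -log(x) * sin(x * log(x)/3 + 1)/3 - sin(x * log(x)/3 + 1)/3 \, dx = cos(x*log(x)/3 + 1) + C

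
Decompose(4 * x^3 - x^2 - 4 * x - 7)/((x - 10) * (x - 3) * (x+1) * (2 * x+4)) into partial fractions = 7/(24*(x + 2)) - 1/(11*(x + 1)) - 2/(7*(x - 3)) + 3853/(1848*(x - 10))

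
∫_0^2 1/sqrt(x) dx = 2*sqrt(2)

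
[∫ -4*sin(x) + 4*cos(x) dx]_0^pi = -8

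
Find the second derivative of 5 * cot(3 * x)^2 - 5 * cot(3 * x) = 270*cot(3*x)^4 - 90*cot(3*x)^3 + 360*cot(3*x)^2 - 90*cot(3*x) + 90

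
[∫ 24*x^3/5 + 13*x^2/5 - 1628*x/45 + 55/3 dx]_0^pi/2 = -7*pi^2 - 12 + 8*pi + (pi/6 + 3 + pi^2/2)*(pi/6 + 3*pi^2/20 + 4)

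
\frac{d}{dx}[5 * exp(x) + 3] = 5*exp(x)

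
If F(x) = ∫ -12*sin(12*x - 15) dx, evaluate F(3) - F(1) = cos(21) - cos(3)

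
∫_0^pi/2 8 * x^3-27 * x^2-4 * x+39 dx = (-3 + pi/2)^2*(-2 + 3*pi/2 + pi^2/2) + 18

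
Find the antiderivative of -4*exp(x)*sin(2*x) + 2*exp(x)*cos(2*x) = 2*exp(x)*cos(2*x) + C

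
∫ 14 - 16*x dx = -8*x^2 + 14*x + C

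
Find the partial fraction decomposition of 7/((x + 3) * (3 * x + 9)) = 7/(3*(x + 3)^2)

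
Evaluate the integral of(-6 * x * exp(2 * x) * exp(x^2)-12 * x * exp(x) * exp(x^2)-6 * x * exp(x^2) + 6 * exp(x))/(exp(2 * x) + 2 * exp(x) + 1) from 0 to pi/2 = -3*exp(pi^2/4) + 6*exp(pi/2)/(1 + exp(pi/2))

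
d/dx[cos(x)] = -sin(x)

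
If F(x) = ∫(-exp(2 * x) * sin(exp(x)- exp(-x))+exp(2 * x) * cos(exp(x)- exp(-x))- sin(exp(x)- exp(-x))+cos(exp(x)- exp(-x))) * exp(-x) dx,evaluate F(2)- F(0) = -1 + cos(-exp(2) + exp(-2)) - sin(-exp(2) + exp(-2))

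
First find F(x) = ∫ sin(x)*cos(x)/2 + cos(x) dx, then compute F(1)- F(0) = -1 + (sin(1)/2 + 1)^2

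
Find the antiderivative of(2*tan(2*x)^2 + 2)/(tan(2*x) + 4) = log(tan(2*x) + 4) + C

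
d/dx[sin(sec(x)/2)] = cos(sec(x)/2)*tan(x)*sec(x)/2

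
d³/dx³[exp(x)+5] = exp(x)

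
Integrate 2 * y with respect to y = y^2 + C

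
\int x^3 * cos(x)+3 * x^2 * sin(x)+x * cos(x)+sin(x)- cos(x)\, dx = (x^3 + x - 1)*sin(x) + C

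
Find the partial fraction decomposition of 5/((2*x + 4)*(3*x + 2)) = 15/(8*(3*x + 2)) - 5/(8*(x + 2))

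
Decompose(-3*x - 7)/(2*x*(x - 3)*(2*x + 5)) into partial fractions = 1/(55*(2*x + 5)) - 8/(33*(x - 3)) + 7/(30*x)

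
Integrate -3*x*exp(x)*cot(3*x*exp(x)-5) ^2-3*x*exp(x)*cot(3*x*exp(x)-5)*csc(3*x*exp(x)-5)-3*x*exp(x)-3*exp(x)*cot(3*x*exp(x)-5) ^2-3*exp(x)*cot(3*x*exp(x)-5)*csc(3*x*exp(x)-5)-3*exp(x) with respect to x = cot(3*x*exp(x) - 5) + csc(3*x*exp(x) - 5) + C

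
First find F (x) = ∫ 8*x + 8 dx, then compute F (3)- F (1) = 48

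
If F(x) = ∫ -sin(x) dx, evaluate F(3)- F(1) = cos(3) - cos(1)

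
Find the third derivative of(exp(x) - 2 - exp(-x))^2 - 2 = (8*exp(4*x) - 4*exp(3*x) - 4*exp(x) - 8)*exp(-2*x)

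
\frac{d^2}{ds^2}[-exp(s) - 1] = -exp(s)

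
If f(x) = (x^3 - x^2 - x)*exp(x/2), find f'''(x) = x^3*exp(x/2)/8 + 17*x^2*exp(x/2)/8 + 59*x*exp(x/2)/8 + 9*exp(x/2)/4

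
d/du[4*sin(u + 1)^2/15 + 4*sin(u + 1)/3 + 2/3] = 4*sin(2*u + 2)/15 + 4*cos(u + 1)/3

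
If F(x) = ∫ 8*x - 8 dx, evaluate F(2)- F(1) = 4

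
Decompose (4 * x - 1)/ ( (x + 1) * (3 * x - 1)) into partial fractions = 1/(4*(3*x - 1)) + 5/(4*(x + 1))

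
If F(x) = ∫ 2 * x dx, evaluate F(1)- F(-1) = 0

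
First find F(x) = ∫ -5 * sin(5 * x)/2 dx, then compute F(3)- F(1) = cos(15)/2 - cos(5)/2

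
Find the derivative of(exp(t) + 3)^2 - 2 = 2*exp(2*t) + 6*exp(t)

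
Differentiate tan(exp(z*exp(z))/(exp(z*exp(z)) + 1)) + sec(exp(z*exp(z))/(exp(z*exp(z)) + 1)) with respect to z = (z*sin(exp(z*exp(z))/(exp(z*exp(z)) + 1)) + z + sin(exp(z*exp(z))/(exp(z*exp(z)) + 1)) + 1)*exp(z)*exp(z*exp(z))/((exp(2*z*exp(z)) + 2*exp(z*exp(z)) + 1)*cos(exp(z*exp(z))/(exp(z*exp(z)) + 1))^2)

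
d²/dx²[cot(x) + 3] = 2*cos(x)/sin(x)^3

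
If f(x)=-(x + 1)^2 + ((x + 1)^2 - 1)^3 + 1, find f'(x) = 6*x^5 + 30*x^4 + 48*x^3 + 24*x^2 - 2*x - 2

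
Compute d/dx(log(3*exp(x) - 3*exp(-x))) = (exp(2*x) + 1)/(exp(2*x) - 1)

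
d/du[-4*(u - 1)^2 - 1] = 8 - 8*u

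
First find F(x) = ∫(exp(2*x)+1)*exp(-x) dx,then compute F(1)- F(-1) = -2*exp(-1) + 2*E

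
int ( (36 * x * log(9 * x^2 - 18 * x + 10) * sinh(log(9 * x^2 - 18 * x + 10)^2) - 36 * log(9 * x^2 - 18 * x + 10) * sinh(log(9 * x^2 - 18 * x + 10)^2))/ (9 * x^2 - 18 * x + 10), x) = cosh(log(9*(x - 1)^2 + 1)^2) + C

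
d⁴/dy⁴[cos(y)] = cos(y)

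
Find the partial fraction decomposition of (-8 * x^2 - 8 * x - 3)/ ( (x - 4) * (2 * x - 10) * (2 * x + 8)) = -11/(32*(x + 4)) + 163/(32*(x - 4)) - 27/(4*(x - 5))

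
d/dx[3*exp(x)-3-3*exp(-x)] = (3*exp(2*x) + 3)*exp(-x)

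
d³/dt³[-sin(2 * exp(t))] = 2*(4*exp(2*t)*cos(2*exp(t)) + 6*exp(t)*sin(2*exp(t)) - cos(2*exp(t)))*exp(t)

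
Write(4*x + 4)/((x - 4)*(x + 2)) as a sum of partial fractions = 2/(3*(x + 2)) + 10/(3*(x - 4))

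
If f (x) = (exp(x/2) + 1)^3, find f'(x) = 3*exp(3*x/2)/2 + 3*exp(x/2)/2 + 3*exp(x)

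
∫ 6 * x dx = 3*x^2 + C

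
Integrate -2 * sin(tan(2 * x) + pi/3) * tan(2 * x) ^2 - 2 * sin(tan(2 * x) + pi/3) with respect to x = cos(tan(2*x) + pi/3) + C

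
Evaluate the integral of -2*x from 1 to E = 1 - exp(2)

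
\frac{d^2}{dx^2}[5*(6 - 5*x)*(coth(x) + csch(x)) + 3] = (-25*x*cosh(x)^2 - 50*x*cosh(x) - 25*x + 50*sinh(x) + 25*sinh(2*x) + 30*cosh(x)^2 + 60*cosh(x) + 30)/sinh(x)^3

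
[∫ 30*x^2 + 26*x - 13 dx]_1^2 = 96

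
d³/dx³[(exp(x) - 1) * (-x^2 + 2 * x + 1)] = -x^2*exp(x) - 4*x*exp(x) + exp(x)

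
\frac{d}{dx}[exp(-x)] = -exp(-x)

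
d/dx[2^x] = 2^x*log(2)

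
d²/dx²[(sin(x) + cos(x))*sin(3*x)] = 2*sqrt(2)*(-5*sin(3*x)*sin(x + pi/4) + 3*cos(3*x)*cos(x + pi/4))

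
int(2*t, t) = t^2 + C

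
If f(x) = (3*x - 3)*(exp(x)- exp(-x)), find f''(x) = (3*x*exp(2*x) - 3*x + 3*exp(2*x) + 9)*exp(-x)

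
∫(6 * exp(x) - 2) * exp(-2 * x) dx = (3 - exp(-x))^2 + C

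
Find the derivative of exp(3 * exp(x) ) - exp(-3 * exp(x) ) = (3*exp(x) + 3*exp(x + 6*exp(x)))*exp(-3*exp(x))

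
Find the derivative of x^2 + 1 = 2*x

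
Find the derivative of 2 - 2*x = -2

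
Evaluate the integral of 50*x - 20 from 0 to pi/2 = -4 + (-2 + 5*pi/2)^2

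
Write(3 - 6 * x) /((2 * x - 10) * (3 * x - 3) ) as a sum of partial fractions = 1/(8*(x - 1)) - 9/(8*(x - 5))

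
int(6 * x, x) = 3*x^2 + C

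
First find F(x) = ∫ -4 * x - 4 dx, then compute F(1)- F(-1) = -8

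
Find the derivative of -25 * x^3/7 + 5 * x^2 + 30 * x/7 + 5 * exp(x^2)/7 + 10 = -75*x^2/7 + 10*x*exp(x^2)/7 + 10*x + 30/7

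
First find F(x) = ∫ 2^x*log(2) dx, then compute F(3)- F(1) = 6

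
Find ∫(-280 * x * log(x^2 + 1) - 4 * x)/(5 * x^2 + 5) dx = 2*(-35*log(x^2 + 1) - 1)*log(x^2 + 1)/5 + C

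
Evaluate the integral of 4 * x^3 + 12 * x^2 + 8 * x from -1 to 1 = 8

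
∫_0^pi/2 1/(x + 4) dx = -log(2) + log(pi/4 + 2)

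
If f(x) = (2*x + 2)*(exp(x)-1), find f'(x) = 2*x*exp(x) + 4*exp(x) - 2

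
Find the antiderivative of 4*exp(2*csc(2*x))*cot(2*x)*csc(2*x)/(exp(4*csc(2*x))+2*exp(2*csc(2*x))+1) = 1/(exp(2*csc(2*x)) + 1) + C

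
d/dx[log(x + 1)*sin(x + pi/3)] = (x*log(x + 1)*cos(x + pi/3) + log(x + 1)*cos(x + pi/3) + sin(x + pi/3))/(x + 1)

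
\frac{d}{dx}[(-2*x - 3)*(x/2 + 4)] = -2*x - 19/2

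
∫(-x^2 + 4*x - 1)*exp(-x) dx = ((x - 1)^2 - 2)*exp(-x) + C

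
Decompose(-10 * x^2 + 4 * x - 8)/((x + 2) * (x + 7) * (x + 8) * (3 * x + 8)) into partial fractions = 303/(52*(3*x + 8)) + 85/(12*(x + 8)) - 526/(65*(x + 7)) - 14/(15*(x + 2))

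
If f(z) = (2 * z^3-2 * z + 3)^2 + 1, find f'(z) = 24*z^5 - 32*z^3 + 36*z^2 + 8*z - 12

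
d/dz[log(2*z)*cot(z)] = (-z*log(z)/sin(z)^2 - z*log(2)/sin(z)^2 + 1/tan(z))/z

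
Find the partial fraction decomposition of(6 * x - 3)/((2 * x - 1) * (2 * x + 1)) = 3/(2*x + 1)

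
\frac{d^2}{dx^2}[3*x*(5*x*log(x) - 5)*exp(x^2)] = 60*x^4*exp(x^2)*log(x) - 60*x^3*exp(x^2) + 150*x^2*exp(x^2)*log(x) + 60*x^2*exp(x^2) - 90*x*exp(x^2) + 30*exp(x^2)*log(x) + 45*exp(x^2)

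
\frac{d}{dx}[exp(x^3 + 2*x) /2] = 3*x^2*exp(x^3 + 2*x)/2 + exp(x^3 + 2*x)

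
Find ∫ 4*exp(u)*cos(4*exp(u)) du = sin(4*exp(u)) + C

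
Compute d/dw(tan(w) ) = cos(w)^(-2)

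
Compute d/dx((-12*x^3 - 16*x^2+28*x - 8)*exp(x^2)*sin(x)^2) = 2*(6*x^4*cos(2*x) - 6*x^4 - 6*x^3*sin(2*x) + 8*x^3*cos(2*x) - 8*x^3 - 8*x^2*sin(2*x) - 5*x^2*cos(2*x) + 5*x^2 + 14*x*sin(2*x) + 12*x*cos(2*x) - 12*x - 4*sin(2*x) - 7*cos(2*x) + 7)*exp(x^2)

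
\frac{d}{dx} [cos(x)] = -sin(x)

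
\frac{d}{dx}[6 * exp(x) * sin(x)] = 6*sqrt(2)*exp(x)*sin(x + pi/4)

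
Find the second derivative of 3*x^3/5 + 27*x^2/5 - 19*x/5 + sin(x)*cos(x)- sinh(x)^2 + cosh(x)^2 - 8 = 18*x/5 - 2*sin(2*x) + 54/5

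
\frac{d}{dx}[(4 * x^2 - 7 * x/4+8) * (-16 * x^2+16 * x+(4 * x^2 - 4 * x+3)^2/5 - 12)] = 384*x^5/5 - 156*x^4 + 96*x^3/5 + 114*x^2/5 - 1244*x/5 + 2149/20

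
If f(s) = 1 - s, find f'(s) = -1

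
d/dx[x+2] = 1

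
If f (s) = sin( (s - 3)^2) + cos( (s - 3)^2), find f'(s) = -2*s*sin(s^2 - 6*s + 9) + 2*s*cos(s^2 - 6*s + 9) + 6*sin(s^2 - 6*s + 9) - 6*cos(s^2 - 6*s + 9)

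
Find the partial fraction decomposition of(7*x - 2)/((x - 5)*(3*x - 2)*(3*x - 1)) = 1/(14*(3*x - 1)) - 8/(13*(3*x - 2)) + 33/(182*(x - 5))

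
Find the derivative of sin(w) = cos(w)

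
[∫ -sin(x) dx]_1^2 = -cos(1) + cos(2)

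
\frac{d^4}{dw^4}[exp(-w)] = exp(-w)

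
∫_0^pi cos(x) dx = 0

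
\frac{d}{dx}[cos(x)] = -sin(x)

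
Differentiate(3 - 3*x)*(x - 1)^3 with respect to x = -12*x^3 + 36*x^2 - 36*x + 12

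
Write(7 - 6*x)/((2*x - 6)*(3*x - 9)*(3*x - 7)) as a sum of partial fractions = -21/(8*(3*x - 7)) + 7/(8*(x - 3)) - 11/(12*(x - 3)^2)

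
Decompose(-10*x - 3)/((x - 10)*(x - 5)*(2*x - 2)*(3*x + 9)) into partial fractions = -9/(832*(x + 3)) - 13/(864*(x - 1)) + 53/(960*(x - 5)) - 103/(3510*(x - 10))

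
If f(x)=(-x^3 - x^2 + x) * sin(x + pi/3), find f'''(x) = x^3*cos(x + pi/3) + 9*x^2*sin(x + pi/3) + x^2*cos(x + pi/3) + 6*x*sin(x + pi/3) - 19*x*cos(x + pi/3) - 9*sin(x + pi/3) - 6*cos(x + pi/3)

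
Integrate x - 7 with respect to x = x^2/2 - 7*x + C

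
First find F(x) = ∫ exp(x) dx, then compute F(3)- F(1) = -E + exp(3)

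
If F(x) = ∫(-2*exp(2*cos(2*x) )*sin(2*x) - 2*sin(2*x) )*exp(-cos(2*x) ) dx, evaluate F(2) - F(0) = -E - exp(-cos(4)) + exp(-1) + exp(cos(4))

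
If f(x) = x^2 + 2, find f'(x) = 2*x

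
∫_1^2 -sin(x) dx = -cos(1) + cos(2)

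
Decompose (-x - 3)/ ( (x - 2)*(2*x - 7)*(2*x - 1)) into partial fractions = -7/(18*(2*x - 1)) - 13/(18*(2*x - 7)) + 5/(9*(x - 2))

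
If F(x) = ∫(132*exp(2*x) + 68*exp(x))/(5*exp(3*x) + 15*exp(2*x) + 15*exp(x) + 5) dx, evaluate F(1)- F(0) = -10 + 2*(-4*E/(1 + E) + 2)^2/5 + 20*E/(1 + E)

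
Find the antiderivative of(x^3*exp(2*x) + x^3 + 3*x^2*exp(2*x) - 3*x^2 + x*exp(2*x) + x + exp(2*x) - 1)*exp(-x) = 2*x*(x^2 + 1)*sinh(x) + C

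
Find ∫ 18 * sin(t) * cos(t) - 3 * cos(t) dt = 3*(3*sin(t) - 1)*sin(t) + C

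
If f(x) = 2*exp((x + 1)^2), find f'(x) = 4*x*exp(x^2 + 2*x + 1) + 4*exp(x^2 + 2*x + 1)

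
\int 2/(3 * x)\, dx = 2*log(2*x)/3 + C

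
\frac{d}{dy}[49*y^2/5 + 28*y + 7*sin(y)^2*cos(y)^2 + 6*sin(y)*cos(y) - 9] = 98*y/5 + 7*sin(4*y)/2 + 6*cos(2*y) + 28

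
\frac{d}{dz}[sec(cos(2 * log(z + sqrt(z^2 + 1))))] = 4*(z + sqrt(z^2 + 1))*sin(2*sin(log(z + sqrt(z^2 + 1)))^2 - 1)*sin(log(z + sqrt(z^2 + 1)))*cos(log(z + sqrt(z^2 + 1)))/((z^2 + z*sqrt(z^2 + 1) + 1)*cos(2*sin(log(z + sqrt(z^2 + 1)))^2 - 1)^2)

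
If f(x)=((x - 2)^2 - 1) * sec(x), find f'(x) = (x^2*sin(x)/cos(x) - 4*x*sin(x)/cos(x) + 2*x + 3*sin(x)/cos(x) - 4)/cos(x)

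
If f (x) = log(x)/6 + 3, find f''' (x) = 1/(3*x^3)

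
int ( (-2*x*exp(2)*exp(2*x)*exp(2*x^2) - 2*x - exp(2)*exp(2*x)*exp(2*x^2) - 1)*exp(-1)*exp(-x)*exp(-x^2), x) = -2*sinh(x^2 + x + 1) + C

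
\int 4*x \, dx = 2*x^2 + C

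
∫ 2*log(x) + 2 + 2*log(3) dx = 2*x*log(3*x) + C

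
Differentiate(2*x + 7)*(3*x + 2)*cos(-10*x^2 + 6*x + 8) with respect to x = 120*x^3*sin(-10*x^2 + 6*x + 8) + 464*x^2*sin(-10*x^2 + 6*x + 8) + 130*x*sin(-10*x^2 + 6*x + 8) + 12*x*cos(-10*x^2 + 6*x + 8) - 84*sin(-10*x^2 + 6*x + 8) + 25*cos(-10*x^2 + 6*x + 8)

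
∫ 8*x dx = 4*x^2 + C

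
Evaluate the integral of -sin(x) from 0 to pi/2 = -1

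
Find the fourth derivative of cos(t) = cos(t)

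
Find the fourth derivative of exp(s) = exp(s)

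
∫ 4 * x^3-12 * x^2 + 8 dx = x^4 - 4*x^3 + 8*x + C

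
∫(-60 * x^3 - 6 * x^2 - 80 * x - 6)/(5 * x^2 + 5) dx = -6*x^2 - 6*x/5 - 2*log(x^2 + 1) + C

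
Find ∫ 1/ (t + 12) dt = log(t/3 + 4) + C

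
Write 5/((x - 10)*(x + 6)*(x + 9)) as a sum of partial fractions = 5/(57*(x + 9)) - 5/(48*(x + 6)) + 5/(304*(x - 10))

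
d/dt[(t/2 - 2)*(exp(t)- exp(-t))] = (t*exp(2*t) + t - 3*exp(2*t) - 5)*exp(-t)/2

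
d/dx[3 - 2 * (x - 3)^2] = 12 - 4*x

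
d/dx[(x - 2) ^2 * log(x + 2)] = (2*x^2*log(x + 2) + x^2 - 4*x - 8*log(x + 2) + 4)/(x + 2)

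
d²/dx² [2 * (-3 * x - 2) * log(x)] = (4 - 6*x)/x^2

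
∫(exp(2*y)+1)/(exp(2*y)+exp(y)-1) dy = log(2*sinh(y) + 1) + C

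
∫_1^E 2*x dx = -1 + exp(2)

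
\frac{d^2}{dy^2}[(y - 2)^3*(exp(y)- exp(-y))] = (y^3*exp(2*y) - y^3 + 12*y^2 - 6*y*exp(2*y) - 42*y + 4*exp(2*y) + 44)*exp(-y)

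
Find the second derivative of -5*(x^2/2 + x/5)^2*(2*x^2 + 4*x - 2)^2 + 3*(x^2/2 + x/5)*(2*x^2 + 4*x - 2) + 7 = -280*x^6 - 1008*x^5 - 804*x^4 + 176*x^3 + 744*x^2/5 + 192*x/5 - 14/5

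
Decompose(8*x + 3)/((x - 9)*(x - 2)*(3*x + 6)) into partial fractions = -13/(132*(x + 2)) - 19/(84*(x - 2)) + 25/(77*(x - 9))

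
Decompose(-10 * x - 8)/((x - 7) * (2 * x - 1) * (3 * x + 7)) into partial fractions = 69/(238*(3*x + 7)) + 4/(17*(2*x - 1)) - 3/(14*(x - 7))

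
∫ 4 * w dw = 2*w^2 + C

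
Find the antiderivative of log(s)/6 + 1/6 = s*log(s)/6 + C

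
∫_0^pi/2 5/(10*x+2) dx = log(1 + 5*pi/2)/2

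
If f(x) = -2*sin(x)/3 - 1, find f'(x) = -2*cos(x)/3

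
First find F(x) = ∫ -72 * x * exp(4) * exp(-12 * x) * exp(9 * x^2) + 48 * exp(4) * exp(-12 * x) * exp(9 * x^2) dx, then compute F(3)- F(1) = -4*exp(49) + 4*E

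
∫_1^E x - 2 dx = -1/2 + (-2 + E)^2/2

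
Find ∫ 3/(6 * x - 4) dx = log(3*x - 2)/2 + C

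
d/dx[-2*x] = -2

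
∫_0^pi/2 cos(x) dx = 1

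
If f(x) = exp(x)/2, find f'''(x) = exp(x)/2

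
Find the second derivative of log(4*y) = -1/y^2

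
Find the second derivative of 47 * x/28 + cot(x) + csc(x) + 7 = (-1 + 2*cos(x)/sin(x)^2 + 2/sin(x)^2)/sin(x)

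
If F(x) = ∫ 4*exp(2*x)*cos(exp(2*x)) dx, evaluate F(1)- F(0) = -2*sin(1) + 2*sin(exp(2))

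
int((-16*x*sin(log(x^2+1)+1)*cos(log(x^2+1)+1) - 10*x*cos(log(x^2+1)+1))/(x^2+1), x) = -(4*sin(log(x^2 + 1) + 1) + 5)*sin(log(x^2 + 1) + 1) + C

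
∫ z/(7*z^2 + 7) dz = log(z^2 + 1)/14 + C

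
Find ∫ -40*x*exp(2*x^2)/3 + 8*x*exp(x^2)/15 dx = 2*(2 - 25*exp(x^2))*exp(x^2)/15 + C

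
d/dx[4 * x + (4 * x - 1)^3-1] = 192*x^2 - 96*x + 16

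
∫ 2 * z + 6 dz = z^2 + 6*z + C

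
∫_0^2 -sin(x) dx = -1 + cos(2)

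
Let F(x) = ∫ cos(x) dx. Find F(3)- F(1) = -sin(1) + sin(3)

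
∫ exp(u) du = exp(u) + C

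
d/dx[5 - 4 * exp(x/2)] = -2*exp(x/2)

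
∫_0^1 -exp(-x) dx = -1 + exp(-1)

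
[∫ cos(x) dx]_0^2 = sin(2)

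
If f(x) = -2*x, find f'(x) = -2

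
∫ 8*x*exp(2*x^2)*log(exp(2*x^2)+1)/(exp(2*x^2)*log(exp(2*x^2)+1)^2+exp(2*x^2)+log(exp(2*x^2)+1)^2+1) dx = log(log(exp(2*x^2) + 1)^2 + 1) + C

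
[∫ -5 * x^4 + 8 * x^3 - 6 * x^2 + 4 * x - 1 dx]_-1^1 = -8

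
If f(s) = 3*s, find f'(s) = 3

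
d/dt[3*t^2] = 6*t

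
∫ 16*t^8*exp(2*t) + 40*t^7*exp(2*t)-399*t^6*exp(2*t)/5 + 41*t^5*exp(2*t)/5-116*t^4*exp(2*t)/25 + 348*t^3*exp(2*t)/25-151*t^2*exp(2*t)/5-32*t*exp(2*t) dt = t^2*(400*t^6 - 600*t^5 + 105*t^4 - 110*t^3 + 159*t^2 + 30*t - 800)*exp(2*t)/50 + C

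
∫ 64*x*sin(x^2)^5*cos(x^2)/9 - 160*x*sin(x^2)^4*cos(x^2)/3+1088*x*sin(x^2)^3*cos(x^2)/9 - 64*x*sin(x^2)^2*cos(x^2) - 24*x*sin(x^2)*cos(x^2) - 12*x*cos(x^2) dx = 2*(8*(sin(x^2) - 3)^3*sin(x^2)^2 - 12*(sin(x^2) - 3)^2*sin(x^2) + 27*sin(x^2) - 81)*sin(x^2)/27 + C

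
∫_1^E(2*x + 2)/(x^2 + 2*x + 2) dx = -log(5) + log(1 + (1 + E)^2)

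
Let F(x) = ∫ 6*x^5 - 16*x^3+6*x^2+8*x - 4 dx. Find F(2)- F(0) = 24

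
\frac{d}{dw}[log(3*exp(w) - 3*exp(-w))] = (exp(2*w) + 1)/(exp(2*w) - 1)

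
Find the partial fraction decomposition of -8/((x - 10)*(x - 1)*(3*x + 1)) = -18/(31*(3*x + 1)) + 2/(9*(x - 1)) - 8/(279*(x - 10))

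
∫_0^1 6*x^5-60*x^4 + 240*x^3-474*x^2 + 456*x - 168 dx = -49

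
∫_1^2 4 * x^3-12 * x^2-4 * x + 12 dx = -7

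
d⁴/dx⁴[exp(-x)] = exp(-x)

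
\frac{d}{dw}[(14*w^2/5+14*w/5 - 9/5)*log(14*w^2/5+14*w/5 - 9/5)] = 28*w*log(14*w^2 + 14*w - 9)/5 - 28*w*log(5)/5 + 28*w/5 + 14*log(14*w^2 + 14*w - 9)/5 - 14*log(5)/5 + 14/5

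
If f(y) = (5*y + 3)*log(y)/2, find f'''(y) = (6 - 5*y)/(2*y^3)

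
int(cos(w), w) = sin(w) + C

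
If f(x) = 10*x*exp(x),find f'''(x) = 10*x*exp(x) + 30*exp(x)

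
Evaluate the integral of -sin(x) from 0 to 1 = -1 + cos(1)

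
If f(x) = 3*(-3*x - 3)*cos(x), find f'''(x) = -9*x*sin(x) - 9*sin(x) + 27*cos(x)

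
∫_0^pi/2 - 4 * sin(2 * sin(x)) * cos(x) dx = -2 + 2*cos(2)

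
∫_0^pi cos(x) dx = 0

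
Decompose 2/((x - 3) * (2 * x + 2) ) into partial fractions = -1/(4*(x + 1)) + 1/(4*(x - 3))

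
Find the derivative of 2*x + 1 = 2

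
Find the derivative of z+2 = 1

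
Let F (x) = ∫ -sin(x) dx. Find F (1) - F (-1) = 0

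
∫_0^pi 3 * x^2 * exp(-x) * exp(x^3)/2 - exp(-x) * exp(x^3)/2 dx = -1/2 + exp(-pi + pi^3)/2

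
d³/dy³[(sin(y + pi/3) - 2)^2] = 4*cos(y + pi/3) - 4*cos(2*y + pi/6)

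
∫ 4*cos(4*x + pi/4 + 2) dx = sin(4*x + pi/4 + 2) + C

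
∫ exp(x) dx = exp(x) + C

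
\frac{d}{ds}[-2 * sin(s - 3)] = -2*cos(s - 3)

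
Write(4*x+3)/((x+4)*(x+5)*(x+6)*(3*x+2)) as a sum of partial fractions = 9/(2080*(3*x + 2)) + 21/(32*(x + 6)) - 17/(13*(x + 5)) + 13/(20*(x + 4))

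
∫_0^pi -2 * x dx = -pi^2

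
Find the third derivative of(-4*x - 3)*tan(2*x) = -192*x*tan(2*x)^4 - 256*x*tan(2*x)^2 - 64*x - 144*tan(2*x)^4 - 96*tan(2*x)^3 - 192*tan(2*x)^2 - 96*tan(2*x) - 48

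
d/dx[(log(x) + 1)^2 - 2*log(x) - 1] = 2*log(x)/x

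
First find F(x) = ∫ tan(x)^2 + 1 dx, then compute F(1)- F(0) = tan(1)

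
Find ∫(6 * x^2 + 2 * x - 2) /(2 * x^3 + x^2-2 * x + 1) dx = log(6*x^3 + 3*x^2 - 6*x + 3) + C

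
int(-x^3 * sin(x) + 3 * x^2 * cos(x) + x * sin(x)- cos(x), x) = x*(x^2 - 1)*cos(x) + C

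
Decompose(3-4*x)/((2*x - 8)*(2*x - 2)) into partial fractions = 1/(12*(x - 1)) - 13/(12*(x - 4))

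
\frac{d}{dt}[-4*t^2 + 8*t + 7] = 8 - 8*t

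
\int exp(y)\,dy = exp(y) + C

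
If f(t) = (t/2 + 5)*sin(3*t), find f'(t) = 3*t*cos(3*t)/2 + sin(3*t)/2 + 15*cos(3*t)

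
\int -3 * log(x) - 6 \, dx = -3*x*(log(x) + 1) + C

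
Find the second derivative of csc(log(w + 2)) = (sqrt(2)*cos(log(w + 2) + pi/4) + 2/sin(log(w + 2)))/((w^2 + 4*w + 4)*sin(log(w + 2))^2)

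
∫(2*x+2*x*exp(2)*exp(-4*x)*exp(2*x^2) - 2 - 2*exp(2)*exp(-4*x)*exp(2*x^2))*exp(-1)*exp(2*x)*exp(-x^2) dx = 2*sinh((x - 1)^2) + C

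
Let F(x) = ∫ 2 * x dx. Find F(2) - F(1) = 3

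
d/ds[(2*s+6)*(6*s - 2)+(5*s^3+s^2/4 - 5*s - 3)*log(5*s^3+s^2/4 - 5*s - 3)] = 15*s^2*log(5*s^3 + s^2/4 - 5*s - 3) + 15*s^2 + s*log(5*s^3 + s^2/4 - 5*s - 3)/2 + 49*s/2 - 5*log(5*s^3 + s^2/4 - 5*s - 3) + 27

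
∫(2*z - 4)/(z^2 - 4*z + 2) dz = log((z - 2)^2 - 2) + C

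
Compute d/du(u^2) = 2*u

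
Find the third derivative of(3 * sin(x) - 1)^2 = -36*sin(2*x) + 6*cos(x)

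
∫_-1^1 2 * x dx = 0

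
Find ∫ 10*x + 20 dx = 5*x^2 + 20*x + C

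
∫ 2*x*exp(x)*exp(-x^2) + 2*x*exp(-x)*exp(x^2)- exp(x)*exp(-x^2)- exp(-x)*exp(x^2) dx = 2*sinh(x*(x - 1)) + C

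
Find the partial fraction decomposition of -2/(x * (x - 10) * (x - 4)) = 1/(12*(x - 4)) - 1/(30*(x - 10)) - 1/(20*x)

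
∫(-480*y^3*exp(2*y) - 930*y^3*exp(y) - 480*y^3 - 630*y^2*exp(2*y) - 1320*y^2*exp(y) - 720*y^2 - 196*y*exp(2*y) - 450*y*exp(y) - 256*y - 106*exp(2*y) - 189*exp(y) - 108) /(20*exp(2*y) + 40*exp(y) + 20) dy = -(4*(y + 1)*(exp(y) + 1) - exp(y))*(30*y^3 + 30*y^2 + 2*y + 25)/(20*exp(y) + 20) + C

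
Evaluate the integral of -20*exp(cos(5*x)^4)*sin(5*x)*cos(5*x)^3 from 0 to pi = 0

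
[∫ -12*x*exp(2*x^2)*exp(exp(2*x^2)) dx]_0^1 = -3*exp(exp(2)) + 3*E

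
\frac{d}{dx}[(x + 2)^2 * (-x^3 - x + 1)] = -5*x^4 - 16*x^3 - 15*x^2 - 6*x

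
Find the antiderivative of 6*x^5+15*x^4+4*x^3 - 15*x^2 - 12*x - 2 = x^6 + 3*x^5 + x^4 - 5*x^3 - 6*x^2 - 2*x + C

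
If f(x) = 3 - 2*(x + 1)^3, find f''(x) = -12*x - 12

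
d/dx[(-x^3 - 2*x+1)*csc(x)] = (x^3*cos(x)/sin(x) - 3*x^2 + 2*x*cos(x)/sin(x) - 2 - cos(x)/sin(x))/sin(x)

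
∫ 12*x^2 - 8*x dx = 4*x^3 - 4*x^2 + C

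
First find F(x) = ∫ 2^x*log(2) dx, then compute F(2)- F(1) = 2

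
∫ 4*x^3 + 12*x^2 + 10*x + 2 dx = x^4 + 4*x^3 + 5*x^2 + 2*x + C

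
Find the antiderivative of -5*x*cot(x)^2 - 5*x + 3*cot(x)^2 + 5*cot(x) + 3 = (5*x - 3)*cot(x) + C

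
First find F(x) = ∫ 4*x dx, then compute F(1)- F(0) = 2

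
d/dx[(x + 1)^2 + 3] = 2*x + 2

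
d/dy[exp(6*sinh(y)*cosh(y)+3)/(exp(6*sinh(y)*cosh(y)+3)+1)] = 6*exp(3)*exp(3*sinh(2*y))*cosh(2*y)/(exp(6)*exp(6*sinh(2*y)) + 2*exp(3)*exp(3*sinh(2*y)) + 1)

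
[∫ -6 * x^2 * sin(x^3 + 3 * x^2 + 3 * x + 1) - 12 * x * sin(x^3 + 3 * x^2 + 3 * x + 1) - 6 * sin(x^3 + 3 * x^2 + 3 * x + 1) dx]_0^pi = -2*cos(1) + 2*cos((1 + pi)^3)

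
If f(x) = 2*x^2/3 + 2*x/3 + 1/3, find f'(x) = 4*x/3 + 2/3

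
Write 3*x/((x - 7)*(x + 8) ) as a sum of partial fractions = 8/(5*(x + 8)) + 7/(5*(x - 7))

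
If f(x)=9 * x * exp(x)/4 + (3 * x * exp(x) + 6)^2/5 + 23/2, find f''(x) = 36*x^2*exp(2*x)/5 + 72*x*exp(2*x)/5 + 189*x*exp(x)/20 + 18*exp(2*x)/5 + 189*exp(x)/10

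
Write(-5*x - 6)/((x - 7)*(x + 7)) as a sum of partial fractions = -29/(14*(x + 7)) - 41/(14*(x - 7))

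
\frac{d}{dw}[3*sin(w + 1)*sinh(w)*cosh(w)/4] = 3*sin(w + 1)*cosh(2*w)/4 + 3*cos(w + 1)*sinh(2*w)/8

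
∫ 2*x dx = x^2 + C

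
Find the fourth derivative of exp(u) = exp(u)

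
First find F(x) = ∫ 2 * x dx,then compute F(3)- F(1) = 8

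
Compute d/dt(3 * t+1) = 3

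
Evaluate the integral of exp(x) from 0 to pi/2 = -1 + exp(pi/2)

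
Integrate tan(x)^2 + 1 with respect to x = tan(x) + C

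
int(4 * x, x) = 2*x^2 + C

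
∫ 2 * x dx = x^2 + C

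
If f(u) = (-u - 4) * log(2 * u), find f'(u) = (-u*log(u) - u - u*log(2) - 4)/u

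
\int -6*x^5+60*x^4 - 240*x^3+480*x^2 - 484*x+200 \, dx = -x^6 + 12*x^5 - 60*x^4 + 160*x^3 - 242*x^2 + 200*x + C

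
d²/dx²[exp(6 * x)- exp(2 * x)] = 36*exp(6*x) - 4*exp(2*x)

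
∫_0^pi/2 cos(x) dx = 1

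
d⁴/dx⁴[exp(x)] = exp(x)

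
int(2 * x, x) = x^2 + C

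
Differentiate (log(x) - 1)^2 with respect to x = (2*log(x) - 2)/x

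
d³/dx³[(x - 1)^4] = 24*x - 24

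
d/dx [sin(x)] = cos(x)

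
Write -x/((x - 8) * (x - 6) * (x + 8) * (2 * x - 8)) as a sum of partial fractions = -1/(672*(x + 8)) - 1/(48*(x - 4)) + 3/(56*(x - 6)) - 1/(32*(x - 8))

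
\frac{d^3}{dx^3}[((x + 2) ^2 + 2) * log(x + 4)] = (2*x^2 + 20*x + 60)/(x^3 + 12*x^2 + 48*x + 64)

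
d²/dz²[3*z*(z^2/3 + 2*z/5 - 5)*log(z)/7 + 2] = (30*z^2*log(z) + 25*z^2 + 12*z*log(z) + 18*z - 75)/(35*z)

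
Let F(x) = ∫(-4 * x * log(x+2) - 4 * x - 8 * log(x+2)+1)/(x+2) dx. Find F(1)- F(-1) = -3*log(3)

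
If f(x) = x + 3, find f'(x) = 1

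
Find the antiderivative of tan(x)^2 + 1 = tan(x) + C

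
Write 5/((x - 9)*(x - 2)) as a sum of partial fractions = -5/(7*(x - 2)) + 5/(7*(x - 9))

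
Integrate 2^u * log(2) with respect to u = 2^u + C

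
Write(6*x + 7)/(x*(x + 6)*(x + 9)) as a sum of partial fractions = -47/(27*(x + 9)) + 29/(18*(x + 6)) + 7/(54*x)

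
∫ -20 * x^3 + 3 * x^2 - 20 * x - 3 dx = -5*x^4 + x^3 - 10*x^2 - 3*x + C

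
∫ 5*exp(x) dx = 5*exp(x) + C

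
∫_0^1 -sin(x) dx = -1 + cos(1)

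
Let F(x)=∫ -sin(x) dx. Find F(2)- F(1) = -cos(1) + cos(2)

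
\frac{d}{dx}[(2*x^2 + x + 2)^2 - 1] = 16*x^3 + 12*x^2 + 18*x + 4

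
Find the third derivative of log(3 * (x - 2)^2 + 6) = (4*x^3 - 24*x^2 + 24*x + 16)/(x^6 - 12*x^5 + 66*x^4 - 208*x^3 + 396*x^2 - 432*x + 216)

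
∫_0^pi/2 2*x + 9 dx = -25 - pi/2 + (pi/2 + 5)^2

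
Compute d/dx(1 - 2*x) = -2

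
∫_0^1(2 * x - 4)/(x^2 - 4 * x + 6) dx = -log(6) + log(3)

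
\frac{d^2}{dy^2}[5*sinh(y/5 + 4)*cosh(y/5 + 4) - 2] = 2*sinh(2*y/5 + 8)/5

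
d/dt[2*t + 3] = 2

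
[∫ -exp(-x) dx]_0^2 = -1 + exp(-2)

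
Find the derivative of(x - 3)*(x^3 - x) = 4*x^3 - 9*x^2 - 2*x + 3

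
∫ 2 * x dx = x^2 + C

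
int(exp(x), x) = exp(x) + C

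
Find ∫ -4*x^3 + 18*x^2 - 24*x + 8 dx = -x^4 + 6*x^3 - 12*x^2 + 8*x + C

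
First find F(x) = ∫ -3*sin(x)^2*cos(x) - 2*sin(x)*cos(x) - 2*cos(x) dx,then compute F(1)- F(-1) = -11*sin(1)/2 + sin(3)/2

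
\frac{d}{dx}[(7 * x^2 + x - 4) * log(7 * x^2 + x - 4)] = 14*x*log(7*x^2 + x - 4) + 14*x + log(7*x^2 + x - 4) + 1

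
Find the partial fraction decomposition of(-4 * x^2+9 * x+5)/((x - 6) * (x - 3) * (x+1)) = -2/(7*(x + 1)) + 1/(3*(x - 3)) - 85/(21*(x - 6))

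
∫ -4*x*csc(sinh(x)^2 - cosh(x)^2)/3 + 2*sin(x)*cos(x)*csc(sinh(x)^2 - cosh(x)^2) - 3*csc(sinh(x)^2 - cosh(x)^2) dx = (2*x^2 + 9*x + 3*cos(x)^2 + 15)*csc(1)/3 + C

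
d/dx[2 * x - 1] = 2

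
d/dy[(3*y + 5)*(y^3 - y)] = 12*y^3 + 15*y^2 - 6*y - 5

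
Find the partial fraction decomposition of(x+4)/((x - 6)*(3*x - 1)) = -13/(17*(3*x - 1)) + 10/(17*(x - 6))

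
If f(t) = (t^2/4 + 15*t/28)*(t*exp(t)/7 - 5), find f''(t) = t^3*exp(t)/28 + 57*t^2*exp(t)/196 + 51*t*exp(t)/98 + 15*exp(t)/98 - 5/2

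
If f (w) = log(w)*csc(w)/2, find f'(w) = (-w*log(w)*cot(w)*csc(w) + csc(w))/(2*w)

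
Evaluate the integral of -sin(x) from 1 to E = cos(E) - cos(1)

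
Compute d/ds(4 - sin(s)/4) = -cos(s)/4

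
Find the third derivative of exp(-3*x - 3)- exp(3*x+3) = (-27*exp(6*x + 6) - 27)*exp(-3*x - 3)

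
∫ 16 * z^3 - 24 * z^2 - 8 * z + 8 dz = 4*z^4 - 8*z^3 - 4*z^2 + 8*z + C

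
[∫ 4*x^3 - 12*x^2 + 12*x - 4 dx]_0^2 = 0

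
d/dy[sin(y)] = cos(y)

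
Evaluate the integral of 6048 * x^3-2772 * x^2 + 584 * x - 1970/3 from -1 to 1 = -9484/3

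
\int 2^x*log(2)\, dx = 2^x + C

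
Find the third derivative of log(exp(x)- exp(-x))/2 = (4*exp(4*x) + 4*exp(2*x))/(exp(6*x) - 3*exp(4*x) + 3*exp(2*x) - 1)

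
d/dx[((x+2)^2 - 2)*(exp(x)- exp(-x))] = (x^2*exp(2*x) + x^2 + 6*x*exp(2*x) + 2*x + 6*exp(2*x) - 2)*exp(-x)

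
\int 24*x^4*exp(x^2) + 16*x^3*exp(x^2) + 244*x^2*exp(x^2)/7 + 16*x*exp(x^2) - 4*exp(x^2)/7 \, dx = 4*x*(21*x^2 + 14*x - 1)*exp(x^2)/7 + C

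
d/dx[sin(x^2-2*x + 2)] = 2*(x - 1)*cos(x^2 - 2*x + 2)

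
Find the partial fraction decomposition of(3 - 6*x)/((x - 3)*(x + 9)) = -19/(4*(x + 9)) - 5/(4*(x - 3))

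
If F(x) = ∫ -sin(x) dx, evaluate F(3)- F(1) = cos(3) - cos(1)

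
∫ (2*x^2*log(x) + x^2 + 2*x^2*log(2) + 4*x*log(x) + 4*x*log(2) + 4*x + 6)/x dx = ((x + 2)^2 + 2)*log(2*x) + C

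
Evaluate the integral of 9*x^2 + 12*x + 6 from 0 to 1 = 15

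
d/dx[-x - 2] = -1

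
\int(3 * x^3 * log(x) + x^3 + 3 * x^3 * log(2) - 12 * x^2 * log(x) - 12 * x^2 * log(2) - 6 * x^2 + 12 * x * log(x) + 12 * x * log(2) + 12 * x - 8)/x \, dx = (x - 2)^3*log(2*x) + C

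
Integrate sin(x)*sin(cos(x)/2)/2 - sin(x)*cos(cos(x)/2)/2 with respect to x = sqrt(2)*sin(cos(x)/2 + pi/4) + C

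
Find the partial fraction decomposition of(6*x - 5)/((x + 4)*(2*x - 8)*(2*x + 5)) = 40/(39*(2*x + 5)) - 29/(48*(x + 4)) + 19/(208*(x - 4))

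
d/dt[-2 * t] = -2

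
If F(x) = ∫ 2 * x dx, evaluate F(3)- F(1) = 8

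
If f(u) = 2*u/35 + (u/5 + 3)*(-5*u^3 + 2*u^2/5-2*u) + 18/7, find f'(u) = -4*u^3 - 1119*u^2/25 + 8*u/5 - 208/35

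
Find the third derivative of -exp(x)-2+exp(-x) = (-exp(2*x) - 1)*exp(-x)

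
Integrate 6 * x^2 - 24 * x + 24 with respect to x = 2*x^3 - 12*x^2 + 24*x + C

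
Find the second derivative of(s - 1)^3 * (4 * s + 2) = 48*s^2 - 60*s + 12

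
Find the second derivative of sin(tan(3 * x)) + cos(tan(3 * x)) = 9*sqrt(2)*(-(-1 + cos(3*x)^(-2))^2*sin(tan(3*x) + pi/4) + 2*sin(3*x)*cos(tan(3*x) + pi/4)/cos(3*x)^3 + sin(tan(3*x) + pi/4) - 2*sin(tan(3*x) + pi/4)/cos(3*x)^2)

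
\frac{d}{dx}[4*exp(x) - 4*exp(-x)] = (4*exp(2*x) + 4)*exp(-x)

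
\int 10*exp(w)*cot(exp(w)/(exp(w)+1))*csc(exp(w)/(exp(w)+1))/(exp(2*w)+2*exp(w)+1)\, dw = -10*csc(exp(w)/(exp(w) + 1)) + C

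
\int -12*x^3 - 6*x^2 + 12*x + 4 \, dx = -3*x^4 - 2*x^3 + 6*x^2 + 4*x + C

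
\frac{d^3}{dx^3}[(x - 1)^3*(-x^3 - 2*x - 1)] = -120*x^3 + 180*x^2 - 120*x + 36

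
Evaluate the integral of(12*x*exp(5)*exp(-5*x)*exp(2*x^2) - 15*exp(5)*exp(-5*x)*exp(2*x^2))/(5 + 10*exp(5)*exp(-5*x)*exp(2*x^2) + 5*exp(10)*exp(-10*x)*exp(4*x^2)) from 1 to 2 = -3*exp(2)/(5*(1 + exp(2))) + 3*exp(3)/(5*(1 + exp(3)))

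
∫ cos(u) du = sin(u) + C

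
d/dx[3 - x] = -1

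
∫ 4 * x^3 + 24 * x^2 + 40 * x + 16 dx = x^4 + 8*x^3 + 20*x^2 + 16*x + C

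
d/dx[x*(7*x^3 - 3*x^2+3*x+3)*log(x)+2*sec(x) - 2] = 28*x^3*log(x) + 7*x^3 - 9*x^2*log(x) - 3*x^2 + 6*x*log(x) + 3*x + 3*log(x) + 2*tan(x)*sec(x) + 3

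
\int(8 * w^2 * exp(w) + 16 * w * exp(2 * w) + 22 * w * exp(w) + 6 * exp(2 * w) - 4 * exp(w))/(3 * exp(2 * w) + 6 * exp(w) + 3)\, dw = 2*(4*w^2 + 3*w - 5)*exp(w)/(3*(exp(w) + 1)) + C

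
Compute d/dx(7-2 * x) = -2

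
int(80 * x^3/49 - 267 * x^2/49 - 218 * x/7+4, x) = 20*x^4/49 - 89*x^3/49 - 109*x^2/7 + 4*x + C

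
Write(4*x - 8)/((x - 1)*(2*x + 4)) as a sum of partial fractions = 8/(3*(x + 2)) - 2/(3*(x - 1))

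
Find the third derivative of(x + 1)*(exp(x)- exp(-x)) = (x*exp(2*x) + x + 4*exp(2*x) - 2)*exp(-x)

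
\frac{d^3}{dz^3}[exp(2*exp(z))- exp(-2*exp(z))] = (8*exp(3*z) - 12*exp(2*z) + 2*exp(z) + 2*exp(z + 4*exp(z)) + 12*exp(2*z + 4*exp(z)) + 8*exp(3*z + 4*exp(z)))*exp(-2*exp(z))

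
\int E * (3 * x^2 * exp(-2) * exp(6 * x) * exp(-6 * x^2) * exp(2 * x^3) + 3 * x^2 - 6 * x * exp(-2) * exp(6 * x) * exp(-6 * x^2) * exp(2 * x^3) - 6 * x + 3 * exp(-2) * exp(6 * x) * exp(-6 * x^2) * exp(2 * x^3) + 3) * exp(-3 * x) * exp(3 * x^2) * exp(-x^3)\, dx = 2*sinh((x - 1)^3) + C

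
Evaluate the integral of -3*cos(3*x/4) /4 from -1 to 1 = -2*sin(3/4)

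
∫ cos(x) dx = sin(x) + C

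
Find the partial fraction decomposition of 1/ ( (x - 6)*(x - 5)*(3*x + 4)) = 9/(418*(3*x + 4)) - 1/(19*(x - 5)) + 1/(22*(x - 6))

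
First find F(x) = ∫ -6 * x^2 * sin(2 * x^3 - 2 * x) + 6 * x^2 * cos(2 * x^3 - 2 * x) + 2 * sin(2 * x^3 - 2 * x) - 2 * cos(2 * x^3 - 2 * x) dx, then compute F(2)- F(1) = -1 + sin(12) + cos(12)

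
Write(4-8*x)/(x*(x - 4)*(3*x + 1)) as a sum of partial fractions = 60/(13*(3*x + 1)) - 7/(13*(x - 4)) - 1/x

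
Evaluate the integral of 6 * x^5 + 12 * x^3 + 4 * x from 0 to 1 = 6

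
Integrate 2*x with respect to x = x^2 + C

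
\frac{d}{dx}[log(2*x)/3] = 1/(3*x)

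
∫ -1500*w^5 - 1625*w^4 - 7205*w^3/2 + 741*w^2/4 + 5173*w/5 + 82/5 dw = -250*w^6 - 325*w^5 - 7205*w^4/8 + 247*w^3/4 + 5173*w^2/10 + 82*w/5 + C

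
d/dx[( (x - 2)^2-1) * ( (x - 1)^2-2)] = 4*x^3 - 18*x^2 + 20*x - 2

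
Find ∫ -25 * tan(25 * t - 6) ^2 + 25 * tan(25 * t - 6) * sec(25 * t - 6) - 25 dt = -tan(25*t - 6) + sec(25*t - 6) + C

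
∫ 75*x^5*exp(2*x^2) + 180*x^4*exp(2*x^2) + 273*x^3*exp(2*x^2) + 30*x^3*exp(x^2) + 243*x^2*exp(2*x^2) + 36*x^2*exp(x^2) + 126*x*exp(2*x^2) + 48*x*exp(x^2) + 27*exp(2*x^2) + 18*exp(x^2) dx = 3*((5*x^2 + 6*x + 3)*exp(x^2) + 4)*(5*x^2 + 6*x + 3)*exp(x^2)/4 + C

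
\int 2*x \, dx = x^2 + C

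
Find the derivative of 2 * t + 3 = 2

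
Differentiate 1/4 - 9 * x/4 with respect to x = -9/4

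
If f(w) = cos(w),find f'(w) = -sin(w)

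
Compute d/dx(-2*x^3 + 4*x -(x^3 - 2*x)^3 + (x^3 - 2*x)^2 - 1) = -9*x^8 + 42*x^6 + 6*x^5 - 60*x^4 - 16*x^3 + 18*x^2 + 8*x + 4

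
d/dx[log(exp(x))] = 1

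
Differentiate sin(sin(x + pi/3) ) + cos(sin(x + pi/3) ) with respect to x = sqrt(2)*cos(x + pi/3)*cos(sin(x)/2 + sqrt(3)*cos(x)/2 + pi/4)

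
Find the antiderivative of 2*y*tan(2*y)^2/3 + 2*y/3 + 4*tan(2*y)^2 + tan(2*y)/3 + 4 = (y/3 + 2)*tan(2*y) + C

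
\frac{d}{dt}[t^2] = 2*t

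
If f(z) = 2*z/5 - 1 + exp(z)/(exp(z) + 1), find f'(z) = (2*exp(2*z) + 9*exp(z) + 2)/(5*exp(2*z) + 10*exp(z) + 5)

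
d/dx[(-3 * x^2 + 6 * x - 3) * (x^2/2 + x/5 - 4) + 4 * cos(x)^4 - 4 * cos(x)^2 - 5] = -6*x^3 + 36*x^2/5 + 117*x/5 - 2*sin(4*x) - 123/5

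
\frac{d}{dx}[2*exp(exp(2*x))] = 4*exp(2*x + exp(2*x))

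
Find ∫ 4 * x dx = 2*x^2 + C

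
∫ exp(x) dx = exp(x) + C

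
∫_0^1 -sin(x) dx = -1 + cos(1)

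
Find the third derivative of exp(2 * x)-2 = 8*exp(2*x)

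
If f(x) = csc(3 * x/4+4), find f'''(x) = -27*(23*cos(3*x/4 + 4) + cos(3*(3*x/4 + 4)))/(64*(1 - cos(3*x/2 + 8))^2)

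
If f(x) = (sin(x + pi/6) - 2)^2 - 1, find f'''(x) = -4*sin(2*x + pi/3) + 4*cos(x + pi/6)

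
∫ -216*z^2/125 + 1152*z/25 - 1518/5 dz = -72*z^3/125 + 576*z^2/25 - 1518*z/5 + C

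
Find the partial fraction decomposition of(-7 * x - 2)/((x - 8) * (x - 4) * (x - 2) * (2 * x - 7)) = -212/(27*(2*x - 7)) + 4/(9*(x - 2)) + 15/(4*(x - 4)) - 29/(108*(x - 8))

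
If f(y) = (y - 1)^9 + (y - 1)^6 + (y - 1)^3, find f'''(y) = 504*y^6 - 3024*y^5 + 7560*y^4 - 9960*y^3 + 7200*y^2 - 2664*y + 390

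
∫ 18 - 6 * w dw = -3*w^2 + 18*w + C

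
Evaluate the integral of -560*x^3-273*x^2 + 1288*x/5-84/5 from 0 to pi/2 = 7*(-pi^2 + 3*pi/10)*(-4 + 2*pi + 5*pi^2/4)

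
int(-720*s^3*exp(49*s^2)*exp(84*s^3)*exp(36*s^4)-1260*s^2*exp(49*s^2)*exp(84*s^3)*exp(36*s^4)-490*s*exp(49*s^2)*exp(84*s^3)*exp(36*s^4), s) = -5*exp(s^2*(6*s + 7)^2) + C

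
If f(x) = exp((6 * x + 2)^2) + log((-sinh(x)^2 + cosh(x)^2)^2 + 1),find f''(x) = 5184*x^2*exp(36*x^2 + 24*x + 4) + 3456*x*exp(36*x^2 + 24*x + 4) + 648*exp(36*x^2 + 24*x + 4)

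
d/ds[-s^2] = -2*s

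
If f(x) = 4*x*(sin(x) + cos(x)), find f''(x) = 4*sqrt(2)*(-x*sin(x + pi/4) + 2*cos(x + pi/4))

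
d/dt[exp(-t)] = -exp(-t)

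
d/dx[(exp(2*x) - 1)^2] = 4*exp(4*x) - 4*exp(2*x)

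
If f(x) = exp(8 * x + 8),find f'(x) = 8*exp(8*x + 8)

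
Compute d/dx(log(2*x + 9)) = 2/(2*x + 9)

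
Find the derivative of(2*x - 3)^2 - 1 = 8*x - 12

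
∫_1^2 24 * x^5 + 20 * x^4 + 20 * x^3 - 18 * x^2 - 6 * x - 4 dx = 396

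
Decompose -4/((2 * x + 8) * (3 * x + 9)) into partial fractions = 2/(3*(x + 4)) - 2/(3*(x + 3))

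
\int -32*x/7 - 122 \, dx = -16*x^2/7 - 122*x + C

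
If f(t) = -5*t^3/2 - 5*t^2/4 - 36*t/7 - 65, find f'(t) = -15*t^2/2 - 5*t/2 - 36/7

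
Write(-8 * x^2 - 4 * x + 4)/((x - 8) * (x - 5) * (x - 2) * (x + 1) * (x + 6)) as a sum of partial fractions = -13/(308*(x + 6)) - 1/(12*(x - 2)) + 4/(11*(x - 5)) - 5/(21*(x - 8))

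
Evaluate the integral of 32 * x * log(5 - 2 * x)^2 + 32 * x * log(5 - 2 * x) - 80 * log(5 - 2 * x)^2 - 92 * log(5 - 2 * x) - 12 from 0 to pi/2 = -100*log(5)^2 - 30*log(5) + 4*(5 - pi)^2*log(5 - pi)^2 + 6*(5 - pi)*log(5 - pi)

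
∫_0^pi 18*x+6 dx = -1 + (1 + 3*pi)^2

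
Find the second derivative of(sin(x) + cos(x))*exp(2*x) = (-sin(x) + 7*cos(x))*exp(2*x)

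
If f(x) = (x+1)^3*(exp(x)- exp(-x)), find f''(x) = (x^3*exp(2*x) - x^3 + 9*x^2*exp(2*x) + 3*x^2 + 21*x*exp(2*x) + 3*x + 13*exp(2*x) - 1)*exp(-x)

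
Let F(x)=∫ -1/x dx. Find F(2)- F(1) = -log(2)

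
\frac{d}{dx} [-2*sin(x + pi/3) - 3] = -2*cos(x + pi/3)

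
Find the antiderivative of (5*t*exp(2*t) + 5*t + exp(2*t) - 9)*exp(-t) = 2*(5*t - 4)*sinh(t) + C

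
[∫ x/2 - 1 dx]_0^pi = -1 + (-2 + pi)^2/4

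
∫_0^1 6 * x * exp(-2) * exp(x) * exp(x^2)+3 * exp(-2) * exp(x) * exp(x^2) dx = 3 - 3*exp(-2)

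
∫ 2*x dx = x^2 + C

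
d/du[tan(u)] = cos(u)^(-2)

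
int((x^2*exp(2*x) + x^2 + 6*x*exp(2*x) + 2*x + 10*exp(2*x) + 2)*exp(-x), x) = 2*((x + 2)^2 + 2)*sinh(x) + C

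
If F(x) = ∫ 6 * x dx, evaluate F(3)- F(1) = 24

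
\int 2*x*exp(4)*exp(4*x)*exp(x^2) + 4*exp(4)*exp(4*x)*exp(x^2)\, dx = exp((x + 2)^2) + C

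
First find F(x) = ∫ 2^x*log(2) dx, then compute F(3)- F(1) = 6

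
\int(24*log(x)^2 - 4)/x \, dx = 8*log(x)^3 - 4*log(x) + C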